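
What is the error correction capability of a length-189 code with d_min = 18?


Correction capability = floor((d-1)/2) = floor((18-1)/2) = 8

8 errors


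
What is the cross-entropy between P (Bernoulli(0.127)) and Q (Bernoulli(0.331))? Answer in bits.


H(P,Q) = -p*log2(q) - (1-p)*log2(1-q). -0.127*log2(0.331) = 0.202577; -0.873*log2(0.669) = 0.506272. H(P,Q) = 0.202577 + 0.506272 = 0.7088

0.7088 bits


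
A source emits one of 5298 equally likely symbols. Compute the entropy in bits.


H = log2(n) = log2(5298) = 12.3712

12.3712 bits


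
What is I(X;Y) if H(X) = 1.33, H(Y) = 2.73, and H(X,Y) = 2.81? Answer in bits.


I(X;Y) = H(X) + H(Y) - H(X,Y) = 1.33 + 2.73 - 2.81 = 1.25

1.25 bits


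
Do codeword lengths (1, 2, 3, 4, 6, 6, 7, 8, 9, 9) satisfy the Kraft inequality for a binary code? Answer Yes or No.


Kraft sum = sum(2^(-l_i)) = 0.9844, need <= 1. Result: satisfied (a binary prefix-free code with these lengths exists)

Yes


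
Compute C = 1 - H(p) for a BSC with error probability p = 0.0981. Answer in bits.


H(p) = -p*log2(p) - (1-p)*log2(1-p) = -0.0981*log2(0.0981) - 0.9019*log2(0.9019) = 0.328596 + 0.134348 = 0.4629. C = 1 - H(p) = 1 - 0.4629 = 0.5371

0.5371 bits


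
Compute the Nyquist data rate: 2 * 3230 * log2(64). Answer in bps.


Rate = 2 * B * log2(M) = 2 * 3230 * 6.0 = 38760.0

38760.0 bps


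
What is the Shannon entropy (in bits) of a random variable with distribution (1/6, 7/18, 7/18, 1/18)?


H = -sum(p_i * log2(p_i)). Terms: -(1/6)*log2(1/6) = 0.430827; -(7/18)*log2(7/18) = 0.529888; -(7/18)*log2(7/18) = 0.529888; -(1/18)*log2(1/18) = 0.231663. H = 0.430827 + 0.529888 + 0.529888 + 0.231663 = 1.7223

1.7223 bits


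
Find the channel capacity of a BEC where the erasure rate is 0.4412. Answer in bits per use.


C = 1 - epsilon = 1 - 0.4412 = 0.5588

0.5588 bits


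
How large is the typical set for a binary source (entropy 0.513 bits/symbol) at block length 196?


log2|A_typical| = nH = 196 * 0.513 = 100.548, so |A_typical| ~ 2^100.548 = 1.853e+30

1.853e+30


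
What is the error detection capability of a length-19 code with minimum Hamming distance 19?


Detection capability = d_min - 1 = 19 - 1 = 18

18 errors


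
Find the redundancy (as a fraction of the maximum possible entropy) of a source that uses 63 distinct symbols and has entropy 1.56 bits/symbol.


H_max = log2(K) = log2(63) = 5.9773 bits/symbol. Redundancy = 1 - H/H_max = 1 - 1.56/5.9773 = 1 - 0.261 = 0.739

0.739


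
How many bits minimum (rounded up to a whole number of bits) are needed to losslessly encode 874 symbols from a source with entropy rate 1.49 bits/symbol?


Minimum bits >= n * H = 874 * 1.49 = 1302.26, rounded up to a whole number of bits = 1303

1303 bits


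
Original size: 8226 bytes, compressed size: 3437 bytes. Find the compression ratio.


Ratio = original / compressed = 8226 / 3437 = 2.3934

2.3934


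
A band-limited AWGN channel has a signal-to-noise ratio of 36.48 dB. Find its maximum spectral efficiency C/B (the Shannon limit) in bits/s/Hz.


SNR_linear = 10^(36.48/10) = 4446.3127; C/B = log2(1 + SNR_linear) = log2(1 + 4446.3127) = 12.1187

12.1187 bits/s/Hz


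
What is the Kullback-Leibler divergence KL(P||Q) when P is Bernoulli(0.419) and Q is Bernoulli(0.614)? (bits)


KL = p*log2(p/q) + (1-p)*log2((1-p)/(1-q)) = 0.419*log2(0.419/0.614) + 0.581*log2(0.581/0.386) = 0.1118

0.1118 bits


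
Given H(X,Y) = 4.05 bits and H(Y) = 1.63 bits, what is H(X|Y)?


H(X|Y) = H(X,Y) - H(Y) = 4.05 - 1.63 = 2.42

2.42 bits


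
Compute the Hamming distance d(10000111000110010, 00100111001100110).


Count differing positions: ^ . ^ . . . . . . . ^ . ^ . ^ . . = 5 differences

5


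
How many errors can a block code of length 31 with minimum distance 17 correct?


Correction capability = floor((d-1)/2) = floor((17-1)/2) = 8

8 errors


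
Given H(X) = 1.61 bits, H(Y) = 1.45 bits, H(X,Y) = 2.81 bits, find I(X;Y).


I(X;Y) = H(X) + H(Y) - H(X,Y) = 1.61 + 1.45 - 2.81 = 0.25

0.25 bits


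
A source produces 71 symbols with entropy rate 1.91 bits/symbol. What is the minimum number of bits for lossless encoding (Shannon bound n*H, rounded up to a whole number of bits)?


Minimum bits >= n * H = 71 * 1.91 = 135.61, rounded up to a whole number of bits = 136

136 bits


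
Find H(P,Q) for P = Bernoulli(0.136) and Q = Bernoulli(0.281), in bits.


H(P,Q) = -p*log2(q) - (1-p)*log2(1-q). -0.136*log2(0.281) = 0.249065; -0.864*log2(0.719) = 0.411209. H(P,Q) = 0.249065 + 0.411209 = 0.6603

0.6603 bits


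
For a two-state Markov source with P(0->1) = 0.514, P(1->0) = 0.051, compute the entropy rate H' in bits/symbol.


Stationary distribution: pi_0 = p10/(p01+p10) = 0.0903, pi_1 = 0.9097. Entropy rate H' = pi_0*H(p01) + pi_1*H(p10) = 0.0903*0.9994 + 0.9097*0.2906 = 0.3546

0.3546 bits/symbol


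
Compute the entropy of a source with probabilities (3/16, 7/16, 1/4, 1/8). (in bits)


H = -sum(p_i * log2(p_i)). Terms: -(3/16)*log2(3/16) = 0.452820; -(7/16)*log2(7/16) = 0.521782; -(1/4)*log2(1/4) = 0.500000; -(1/8)*log2(1/8) = 0.375000. H = 0.452820 + 0.521782 + 0.500000 + 0.375000 = 1.8496

1.8496 bits


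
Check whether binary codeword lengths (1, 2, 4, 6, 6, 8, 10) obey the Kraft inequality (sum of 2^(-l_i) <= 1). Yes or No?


Kraft sum = sum(2^(-l_i)) = 0.8486, need <= 1. Result: satisfied (a binary prefix-free code with these lengths exists)

Yes


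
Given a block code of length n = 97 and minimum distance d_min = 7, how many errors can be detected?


Detection capability = d_min - 1 = 7 - 1 = 6

6 errors


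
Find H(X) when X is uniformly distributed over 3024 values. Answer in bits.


H = log2(n) = log2(3024) = 11.5622

11.5622 bits


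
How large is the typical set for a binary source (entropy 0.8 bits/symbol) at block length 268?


log2|A_typical| = nH = 268 * 0.8 = 214.4, so |A_typical| ~ 2^214.4 = 3.474e+64

3.474e+64


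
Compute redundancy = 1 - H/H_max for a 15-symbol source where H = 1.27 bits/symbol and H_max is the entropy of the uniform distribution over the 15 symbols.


H_max = log2(K) = log2(15) = 3.9069 bits/symbol. Redundancy = 1 - H/H_max = 1 - 1.27/3.9069 = 1 - 0.3251 = 0.6749

0.6749


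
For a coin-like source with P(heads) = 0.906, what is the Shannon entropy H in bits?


H = -p*log2(p) - (1-p)*log2(1-p). -0.906*log2(0.906) = 0.129030; -0.094*log2(0.094) = 0.320652. H = 0.129030 + 0.320652 = 0.4497

0.4497 bits


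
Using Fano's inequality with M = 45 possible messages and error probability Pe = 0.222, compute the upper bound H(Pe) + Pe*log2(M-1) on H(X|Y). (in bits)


H(Pe) = -Pe*log2(Pe) - (1-Pe)*log2(1-Pe) = -0.222*log2(0.222) - 0.778*log2(0.778) = 0.482044 + 0.281759 = 0.7638. Pe*log2(M-1) = 0.222*log2(44) = 1.211994. Bound = H(Pe) + Pe*log2(M-1) = 0.482044 + 0.281759 + 1.211994 = 1.9758

1.9758 bits


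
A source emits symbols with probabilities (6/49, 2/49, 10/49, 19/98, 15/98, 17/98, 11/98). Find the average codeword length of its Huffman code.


Huffman construction (repeatedly merge the two least-probable nodes; each merge adds 1 bit to every symbol beneath it): 2/49 + 11/98 = 15/98; 6/49 + 15/98 = 27/98; 15/98 + 17/98 = 16/49; 19/98 + 10/49 = 39/98; 27/98 + 16/49 = 59/98; 39/98 + 59/98 = 1. Resulting codeword lengths (in the order the probabilities were given): (3, 4, 2, 2, 3, 3, 4). L_avg = sum(p_i * l_i) = 6/49*3 + 2/49*4 + 10/49*2 + 19/98*2 + 15/98*3 + 17/98*3 + 11/98*4 = 135/49 = 2.7551

2.7551 bits


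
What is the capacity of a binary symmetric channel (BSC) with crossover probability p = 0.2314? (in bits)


H(p) = -p*log2(p) - (1-p)*log2(1-p) = -0.2314*log2(0.2314) - 0.7686*log2(0.7686) = 0.488610 + 0.291834 = 0.7804. C = 1 - H(p) = 1 - 0.7804 = 0.2196

0.2196 bits


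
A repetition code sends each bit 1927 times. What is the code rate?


Rate = k/n = 1/1927

1/1927


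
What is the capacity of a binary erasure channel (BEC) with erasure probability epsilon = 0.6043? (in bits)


C = 1 - epsilon = 1 - 0.6043 = 0.3957

0.3957 bits


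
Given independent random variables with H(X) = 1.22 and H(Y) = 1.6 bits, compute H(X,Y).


For independent variables, H(X,Y) = H(X) + H(Y) = 1.22 + 1.6 = 2.82

2.82 bits


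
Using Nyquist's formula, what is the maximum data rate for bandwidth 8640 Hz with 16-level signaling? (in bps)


Rate = 2 * B * log2(M) = 2 * 8640 * 4.0 = 69120.0

69120.0 bps


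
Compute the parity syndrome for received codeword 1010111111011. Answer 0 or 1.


Syndrome = XOR of all bits = 1 XOR 0 XOR 1 XOR 0 XOR 1 XOR 1 XOR 1 XOR 1 XOR 1 XOR 1 XOR 0 XOR 1 XOR 1 = 0

0


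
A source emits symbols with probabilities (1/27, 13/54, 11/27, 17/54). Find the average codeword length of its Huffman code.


Huffman construction (repeatedly merge the two least-probable nodes; each merge adds 1 bit to every symbol beneath it): 1/27 + 13/54 = 5/18; 5/18 + 17/54 = 16/27; 11/27 + 16/27 = 1. Resulting codeword lengths (in the order the probabilities were given): (3, 3, 1, 2). L_avg = sum(p_i * l_i) = 1/27*3 + 13/54*3 + 11/27*1 + 17/54*2 = 101/54 = 1.8704

1.8704 bits


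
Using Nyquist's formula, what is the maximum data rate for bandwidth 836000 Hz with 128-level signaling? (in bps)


Rate = 2 * B * log2(M) = 2 * 836000 * 7.0 = 11704000.0

11704000.0 bps


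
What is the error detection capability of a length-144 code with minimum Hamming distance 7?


Detection capability = d_min - 1 = 7 - 1 = 6

6 errors


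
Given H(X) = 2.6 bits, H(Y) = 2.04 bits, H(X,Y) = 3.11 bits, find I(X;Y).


I(X;Y) = H(X) + H(Y) - H(X,Y) = 2.6 + 2.04 - 3.11 = 1.53

1.53 bits


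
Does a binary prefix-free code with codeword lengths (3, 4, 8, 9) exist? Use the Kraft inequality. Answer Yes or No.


Kraft sum = sum(2^(-l_i)) = 0.1934, need <= 1. Result: satisfied (a binary prefix-free code with these lengths exists)

Yes


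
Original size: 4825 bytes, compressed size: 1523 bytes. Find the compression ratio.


Ratio = original / compressed = 4825 / 1523 = 3.1681

3.1681


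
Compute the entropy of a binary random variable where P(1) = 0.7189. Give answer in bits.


H = -p*log2(p) - (1-p)*log2(1-p). -0.7189*log2(0.7189) = 0.342295; -0.2811*log2(0.2811) = 0.514650. H = 0.342295 + 0.514650 = 0.8569

0.8569 bits


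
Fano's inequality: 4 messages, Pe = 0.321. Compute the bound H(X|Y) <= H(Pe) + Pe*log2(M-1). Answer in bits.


H(Pe) = -Pe*log2(Pe) - (1-Pe)*log2(1-Pe) = -0.321*log2(0.321) - 0.679*log2(0.679) = 0.526233 + 0.379233 = 0.9055. Pe*log2(M-1) = 0.321*log2(3) = 0.508773. Bound = H(Pe) + Pe*log2(M-1) = 0.526233 + 0.379233 + 0.508773 = 1.4142

1.4142 bits


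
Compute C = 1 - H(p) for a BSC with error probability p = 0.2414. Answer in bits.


H(p) = -p*log2(p) - (1-p)*log2(1-p) = -0.2414*log2(0.2414) - 0.7586*log2(0.7586) = 0.494991 + 0.302369 = 0.7974. C = 1 - H(p) = 1 - 0.7974 = 0.2026

0.2026 bits


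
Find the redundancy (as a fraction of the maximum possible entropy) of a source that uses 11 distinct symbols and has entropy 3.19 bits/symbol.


H_max = log2(K) = log2(11) = 3.4594 bits/symbol. Redundancy = 1 - H/H_max = 1 - 3.19/3.4594 = 1 - 0.9221 = 0.0779

0.0779


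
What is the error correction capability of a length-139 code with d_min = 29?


Correction capability = floor((d-1)/2) = floor((29-1)/2) = 14

14 errors


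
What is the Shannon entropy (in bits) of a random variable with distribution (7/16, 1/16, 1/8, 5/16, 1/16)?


H = -sum(p_i * log2(p_i)). Terms: -(7/16)*log2(7/16) = 0.521782; -(1/16)*log2(1/16) = 0.250000; -(1/8)*log2(1/8) = 0.375000; -(5/16)*log2(5/16) = 0.524397; -(1/16)*log2(1/16) = 0.250000. H = 0.521782 + 0.250000 + 0.375000 + 0.524397 + 0.250000 = 1.9212

1.9212 bits


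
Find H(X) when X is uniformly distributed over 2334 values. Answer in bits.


H = log2(n) = log2(2334) = 11.1886

11.1886 bits


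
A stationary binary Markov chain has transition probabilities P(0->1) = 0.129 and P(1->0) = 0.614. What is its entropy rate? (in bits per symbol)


Stationary distribution: pi_0 = p10/(p01+p10) = 0.8264, pi_1 = 0.1736. Entropy rate H' = pi_0*H(p01) + pi_1*H(p10) = 0.8264*0.5547 + 0.1736*0.9622 = 0.6254

0.6254 bits/symbol


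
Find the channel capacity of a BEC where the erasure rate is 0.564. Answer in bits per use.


C = 1 - epsilon = 1 - 0.564 = 0.436

0.436 bits


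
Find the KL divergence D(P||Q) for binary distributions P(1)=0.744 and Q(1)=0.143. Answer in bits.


KL = p*log2(p/q) + (1-p)*log2((1-p)/(1-q)) = 0.744*log2(0.744/0.143) + 0.256*log2(0.256/0.857) = 1.3239

1.3239 bits


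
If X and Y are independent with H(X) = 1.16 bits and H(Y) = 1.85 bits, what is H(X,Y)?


For independent variables, H(X,Y) = H(X) + H(Y) = 1.16 + 1.85 = 3.01

3.01 bits


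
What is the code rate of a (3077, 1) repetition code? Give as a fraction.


Rate = k/n = 1/3077

1/3077


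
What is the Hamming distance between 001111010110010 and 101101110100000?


Count differing positions: ^ . . . ^ . ^ . . . ^ . . ^ . = 5 differences

5


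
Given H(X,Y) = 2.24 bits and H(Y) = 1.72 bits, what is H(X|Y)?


H(X|Y) = H(X,Y) - H(Y) = 2.24 - 1.72 = 0.52

0.52 bits


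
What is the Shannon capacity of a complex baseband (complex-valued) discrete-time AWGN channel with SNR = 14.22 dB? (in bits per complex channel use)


SNR_linear = 10^(14.22/10) = 26.4241; C = log2(1 + SNR_linear) = log2(1 + 26.4241) = 4.7774

4.7774 bits/channel use


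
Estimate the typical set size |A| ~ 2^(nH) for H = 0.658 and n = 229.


log2|A_typical| = nH = 229 * 0.658 = 150.682, so |A_typical| ~ 2^150.682 = 2.290e+45

2.290e+45


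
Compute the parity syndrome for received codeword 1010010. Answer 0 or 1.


Syndrome = XOR of all bits = 1 XOR 0 XOR 1 XOR 0 XOR 0 XOR 1 XOR 0 = 1

1


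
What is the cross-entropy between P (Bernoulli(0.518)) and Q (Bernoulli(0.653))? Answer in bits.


H(P,Q) = -p*log2(q) - (1-p)*log2(1-q). -0.518*log2(0.653) = 0.318490; -0.482*log2(0.347) = 0.736010. H(P,Q) = 0.318490 + 0.736010 = 1.0545

1.0545 bits


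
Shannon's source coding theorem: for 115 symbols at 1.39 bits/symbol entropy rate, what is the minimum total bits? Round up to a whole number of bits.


Minimum bits >= n * H = 115 * 1.39 = 159.85, rounded up to a whole number of bits = 160

160 bits


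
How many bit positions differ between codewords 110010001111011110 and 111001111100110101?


Count differing positions: . . ^ . ^ ^ ^ ^ . . ^ ^ ^ . ^ . ^ ^ = 11 differences

11


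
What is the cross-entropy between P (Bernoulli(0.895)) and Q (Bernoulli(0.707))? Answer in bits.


H(P,Q) = -p*log2(q) - (1-p)*log2(1-q). -0.895*log2(0.707) = 0.447695; -0.105*log2(0.293) = 0.185958. H(P,Q) = 0.447695 + 0.185958 = 0.6337

0.6337 bits


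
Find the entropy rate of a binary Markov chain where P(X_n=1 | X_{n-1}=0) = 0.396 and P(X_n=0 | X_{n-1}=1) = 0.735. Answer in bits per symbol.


Stationary distribution: pi_0 = p10/(p01+p10) = 0.6499, pi_1 = 0.3501. Entropy rate H' = pi_0*H(p01) + pi_1*H(p10) = 0.6499*0.9686 + 0.3501*0.8342 = 0.9215

0.9215 bits/symbol


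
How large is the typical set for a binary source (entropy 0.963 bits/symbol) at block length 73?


log2|A_typical| = nH = 73 * 0.963 = 70.299, so |A_typical| ~ 2^70.299 = 1.452e+21

1.452e+21


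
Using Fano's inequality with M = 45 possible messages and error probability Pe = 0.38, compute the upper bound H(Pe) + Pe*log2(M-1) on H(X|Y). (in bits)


H(Pe) = -Pe*log2(Pe) - (1-Pe)*log2(1-Pe) = -0.38*log2(0.38) - 0.62*log2(0.62) = 0.530453 + 0.427589 = 0.958. Pe*log2(M-1) = 0.38*log2(44) = 2.074584. Bound = H(Pe) + Pe*log2(M-1) = 0.530453 + 0.427589 + 2.074584 = 3.0326

3.0326 bits


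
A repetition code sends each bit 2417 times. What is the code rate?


Rate = k/n = 1/2417

1/2417


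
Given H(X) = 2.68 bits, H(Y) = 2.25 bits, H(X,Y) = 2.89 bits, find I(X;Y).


I(X;Y) = H(X) + H(Y) - H(X,Y) = 2.68 + 2.25 - 2.89 = 2.04

2.04 bits


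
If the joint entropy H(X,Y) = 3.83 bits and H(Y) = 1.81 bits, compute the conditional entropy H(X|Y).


H(X|Y) = H(X,Y) - H(Y) = 3.83 - 1.81 = 2.02

2.02 bits


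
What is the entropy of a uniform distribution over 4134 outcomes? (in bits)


H = log2(n) = log2(4134) = 12.0133

12.0133 bits


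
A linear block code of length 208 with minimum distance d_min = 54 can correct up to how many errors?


Correction capability = floor((d-1)/2) = floor((54-1)/2) = 26

26 errors


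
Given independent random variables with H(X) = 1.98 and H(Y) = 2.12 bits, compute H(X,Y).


For independent variables, H(X,Y) = H(X) + H(Y) = 1.98 + 2.12 = 4.1

4.1 bits


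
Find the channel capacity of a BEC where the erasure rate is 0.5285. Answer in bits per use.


C = 1 - epsilon = 1 - 0.5285 = 0.4715

0.4715 bits


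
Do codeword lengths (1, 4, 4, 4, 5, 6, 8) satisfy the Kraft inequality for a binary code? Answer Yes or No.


Kraft sum = sum(2^(-l_i)) = 0.7383, need <= 1. Result: satisfied (a binary prefix-free code with these lengths exists)

Yes


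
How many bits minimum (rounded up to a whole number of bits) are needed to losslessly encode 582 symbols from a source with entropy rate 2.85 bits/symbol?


Minimum bits >= n * H = 582 * 2.85 = 1658.7, rounded up to a whole number of bits = 1659

1659 bits


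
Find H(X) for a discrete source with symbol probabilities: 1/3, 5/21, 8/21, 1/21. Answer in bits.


H = -sum(p_i * log2(p_i)). Terms: -(1/3)*log2(1/3) = 0.528321; -(5/21)*log2(5/21) = 0.492950; -(8/21)*log2(8/21) = 0.530407; -(1/21)*log2(1/21) = 0.209158. H = 0.528321 + 0.492950 + 0.530407 + 0.209158 = 1.7608

1.7608 bits


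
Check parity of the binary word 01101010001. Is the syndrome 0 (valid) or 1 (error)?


Syndrome = XOR of all bits = 0 XOR 1 XOR 1 XOR 0 XOR 1 XOR 0 XOR 1 XOR 0 XOR 0 XOR 0 XOR 1 = 1

1


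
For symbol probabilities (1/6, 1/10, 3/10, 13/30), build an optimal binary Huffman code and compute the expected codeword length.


Huffman construction (repeatedly merge the two least-probable nodes; each merge adds 1 bit to every symbol beneath it): 1/10 + 1/6 = 4/15; 4/15 + 3/10 = 17/30; 13/30 + 17/30 = 1. Resulting codeword lengths (in the order the probabilities were given): (3, 3, 2, 1). L_avg = sum(p_i * l_i) = 1/6*3 + 1/10*3 + 3/10*2 + 13/30*1 = 11/6 = 1.8333

1.8333 bits


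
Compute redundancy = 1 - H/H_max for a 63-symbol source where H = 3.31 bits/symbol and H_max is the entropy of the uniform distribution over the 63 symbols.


H_max = log2(K) = log2(63) = 5.9773 bits/symbol. Redundancy = 1 - H/H_max = 1 - 3.31/5.9773 = 1 - 0.5538 = 0.4462

0.4462


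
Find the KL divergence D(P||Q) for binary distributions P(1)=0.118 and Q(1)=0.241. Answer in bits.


KL = p*log2(p/q) + (1-p)*log2((1-p)/(1-q)) = 0.118*log2(0.118/0.241) + 0.882*log2(0.882/0.759) = 0.0695

0.0695 bits


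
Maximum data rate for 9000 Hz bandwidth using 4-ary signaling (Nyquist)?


Rate = 2 * B * log2(M) = 2 * 9000 * 2.0 = 36000.0

36000.0 bps


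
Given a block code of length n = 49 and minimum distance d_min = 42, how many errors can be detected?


Detection capability = d_min - 1 = 42 - 1 = 41

41 errors


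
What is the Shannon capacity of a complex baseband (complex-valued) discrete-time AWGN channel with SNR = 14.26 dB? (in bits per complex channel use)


SNR_linear = 10^(14.26/10) = 26.6686; C = log2(1 + SNR_linear) = log2(1 + 26.6686) = 4.7902

4.7902 bits/channel use


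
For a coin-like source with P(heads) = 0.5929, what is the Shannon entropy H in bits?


H = -p*log2(p) - (1-p)*log2(1-p). -0.5929*log2(0.5929) = 0.447129; -0.4071*log2(0.4071) = 0.527823. H = 0.447129 + 0.527823 = 0.975

0.975 bits


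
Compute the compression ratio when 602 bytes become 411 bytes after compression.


Ratio = original / compressed = 602 / 411 = 1.4647

1.4647


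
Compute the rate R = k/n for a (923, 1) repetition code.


Rate = k/n = 1/923

1/923


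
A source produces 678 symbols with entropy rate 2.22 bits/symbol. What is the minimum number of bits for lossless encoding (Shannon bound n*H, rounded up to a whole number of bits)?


Minimum bits >= n * H = 678 * 2.22 = 1505.16, rounded up to a whole number of bits = 1506

1506 bits


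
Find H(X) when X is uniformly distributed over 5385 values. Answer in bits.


H = log2(n) = log2(5385) = 12.3947

12.3947 bits


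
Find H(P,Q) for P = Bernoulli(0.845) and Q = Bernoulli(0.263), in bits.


H(P,Q) = -p*log2(q) - (1-p)*log2(1-q). -0.845*log2(0.263) = 1.628201; -0.155*log2(0.737) = 0.068241. H(P,Q) = 1.628201 + 0.068241 = 1.6964

1.6964 bits


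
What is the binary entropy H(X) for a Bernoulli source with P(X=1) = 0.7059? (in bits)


H = -p*log2(p) - (1-p)*log2(1-p). -0.7059*log2(0.7059) = 0.354690; -0.2941*log2(0.2941) = 0.519269. H = 0.354690 + 0.519269 = 0.874

0.874 bits


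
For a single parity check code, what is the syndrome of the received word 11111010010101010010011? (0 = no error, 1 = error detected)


Syndrome = XOR of all bits = 1 XOR 1 XOR 1 XOR 1 XOR 1 XOR 0 XOR 1 XOR 0 XOR 0 XOR 1 XOR 0 XOR 1 XOR 0 XOR 1 XOR 0 XOR 1 XOR 0 XOR 0 XOR 1 XOR 0 XOR 0 XOR 1 XOR 1 = 1

1


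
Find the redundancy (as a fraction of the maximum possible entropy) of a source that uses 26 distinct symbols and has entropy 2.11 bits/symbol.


H_max = log2(K) = log2(26) = 4.7004 bits/symbol. Redundancy = 1 - H/H_max = 1 - 2.11/4.7004 = 1 - 0.4489 = 0.5511

0.5511


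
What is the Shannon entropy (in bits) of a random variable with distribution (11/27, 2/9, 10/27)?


H = -sum(p_i * log2(p_i)). Terms: -(11/27)*log2(11/27) = 0.527778; -(2/9)*log2(2/9) = 0.482206; -(10/27)*log2(10/27) = 0.530726. H = 0.527778 + 0.482206 + 0.530726 = 1.5407

1.5407 bits


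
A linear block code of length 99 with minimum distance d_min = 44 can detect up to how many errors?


Detection capability = d_min - 1 = 44 - 1 = 43

43 errors


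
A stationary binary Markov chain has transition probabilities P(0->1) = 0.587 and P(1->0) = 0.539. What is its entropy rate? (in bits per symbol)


Stationary distribution: pi_0 = p10/(p01+p10) = 0.4787, pi_1 = 0.5213. Entropy rate H' = pi_0*H(p01) + pi_1*H(p10) = 0.4787*0.978 + 0.5213*0.9956 = 0.9872

0.9872 bits/symbol


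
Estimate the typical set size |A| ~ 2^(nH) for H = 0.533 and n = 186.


log2|A_typical| = nH = 186 * 0.533 = 99.138, so |A_typical| ~ 2^99.138 = 6.974e+29

6.974e+29


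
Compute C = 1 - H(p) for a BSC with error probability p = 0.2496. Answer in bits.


H(p) = -p*log2(p) - (1-p)*log2(1-p) = -0.2496*log2(0.2496) - 0.7504*log2(0.7504) = 0.499777 + 0.310867 = 0.8106. C = 1 - H(p) = 1 - 0.8106 = 0.1894

0.1894 bits


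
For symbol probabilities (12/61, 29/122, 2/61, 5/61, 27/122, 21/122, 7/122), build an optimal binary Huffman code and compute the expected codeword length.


Huffman construction (repeatedly merge the two least-probable nodes; each merge adds 1 bit to every symbol beneath it): 2/61 + 7/122 = 11/122; 5/61 + 11/122 = 21/122; 21/122 + 21/122 = 21/61; 12/61 + 27/122 = 51/122; 29/122 + 21/61 = 71/122; 51/122 + 71/122 = 1. Resulting codeword lengths (in the order the probabilities were given): (2, 2, 5, 4, 2, 3, 5). L_avg = sum(p_i * l_i) = 12/61*2 + 29/122*2 + 2/61*5 + 5/61*4 + 27/122*2 + 21/122*3 + 7/122*5 = 159/61 = 2.6066

2.6066 bits


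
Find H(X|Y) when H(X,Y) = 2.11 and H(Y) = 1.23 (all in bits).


H(X|Y) = H(X,Y) - H(Y) = 2.11 - 1.23 = 0.88

0.88 bits


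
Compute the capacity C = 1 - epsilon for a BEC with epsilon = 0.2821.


C = 1 - epsilon = 1 - 0.2821 = 0.7179

0.7179 bits


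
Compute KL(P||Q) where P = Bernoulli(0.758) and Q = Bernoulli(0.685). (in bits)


KL = p*log2(p/q) + (1-p)*log2((1-p)/(1-q)) = 0.758*log2(0.758/0.685) + 0.242*log2(0.242/0.315) = 0.0187

0.0187 bits


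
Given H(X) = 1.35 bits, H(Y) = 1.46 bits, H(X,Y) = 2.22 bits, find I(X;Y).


I(X;Y) = H(X) + H(Y) - H(X,Y) = 1.35 + 1.46 - 2.22 = 0.59

0.59 bits


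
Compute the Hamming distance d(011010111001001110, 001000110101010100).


Count differing positions: . ^ . . ^ . . . ^ ^ . . . ^ ^ . ^ . = 7 differences

7


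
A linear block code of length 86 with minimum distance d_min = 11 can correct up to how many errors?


Correction capability = floor((d-1)/2) = floor((11-1)/2) = 5

5 errors


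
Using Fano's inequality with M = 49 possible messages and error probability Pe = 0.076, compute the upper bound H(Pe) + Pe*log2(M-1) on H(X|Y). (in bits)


H(Pe) = -Pe*log2(Pe) - (1-Pe)*log2(1-Pe) = -0.076*log2(0.076) - 0.924*log2(0.924) = 0.282557 + 0.105369 = 0.3879. Pe*log2(M-1) = 0.076*log2(48) = 0.424457. Bound = H(Pe) + Pe*log2(M-1) = 0.282557 + 0.105369 + 0.424457 = 0.8124

0.8124 bits


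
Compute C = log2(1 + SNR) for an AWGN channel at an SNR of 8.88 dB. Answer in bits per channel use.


SNR_linear = 10^(8.88/10) = 7.7268; C = log2(1 + SNR_linear) = log2(1 + 7.7268) = 3.1255

3.1255 bits/channel use


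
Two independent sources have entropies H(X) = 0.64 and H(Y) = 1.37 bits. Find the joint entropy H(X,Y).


For independent variables, H(X,Y) = H(X) + H(Y) = 0.64 + 1.37 = 2.01

2.01 bits


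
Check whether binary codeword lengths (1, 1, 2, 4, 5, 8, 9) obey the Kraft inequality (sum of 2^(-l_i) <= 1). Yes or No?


Kraft sum = sum(2^(-l_i)) = 1.3496, need <= 1. Result: violated (a binary prefix-free code with these lengths cannot exist)

No


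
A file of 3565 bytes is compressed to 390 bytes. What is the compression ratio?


Ratio = original / compressed = 3565 / 390 = 9.141

9.141


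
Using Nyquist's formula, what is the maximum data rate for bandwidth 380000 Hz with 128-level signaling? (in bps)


Rate = 2 * B * log2(M) = 2 * 380000 * 7.0 = 5320000.0

5320000.0 bps


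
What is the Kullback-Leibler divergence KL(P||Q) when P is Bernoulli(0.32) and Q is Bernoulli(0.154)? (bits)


KL = p*log2(p/q) + (1-p)*log2((1-p)/(1-q)) = 0.32*log2(0.32/0.154) + 0.68*log2(0.68/0.846) = 0.1234

0.1234 bits


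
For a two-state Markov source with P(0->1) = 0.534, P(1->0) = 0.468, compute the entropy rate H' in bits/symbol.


Stationary distribution: pi_0 = p10/(p01+p10) = 0.4671, pi_1 = 0.5329. Entropy rate H' = pi_0*H(p01) + pi_1*H(p10) = 0.4671*0.9967 + 0.5329*0.997 = 0.9969

0.9969 bits/symbol


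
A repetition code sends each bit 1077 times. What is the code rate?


Rate = k/n = 1/1077

1/1077


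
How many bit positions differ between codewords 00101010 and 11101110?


Count differing positions: ^ ^ . . . ^ . . = 3 differences

3


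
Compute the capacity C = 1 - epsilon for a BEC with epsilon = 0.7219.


C = 1 - epsilon = 1 - 0.7219 = 0.2781

0.2781 bits


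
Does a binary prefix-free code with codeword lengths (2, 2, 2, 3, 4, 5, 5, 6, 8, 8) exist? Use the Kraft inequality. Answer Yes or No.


Kraft sum = sum(2^(-l_i)) = 1.0234, need <= 1. Result: violated (a binary prefix-free code with these lengths cannot exist)

No


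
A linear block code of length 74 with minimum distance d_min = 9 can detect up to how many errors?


Detection capability = d_min - 1 = 9 - 1 = 8

8 errors


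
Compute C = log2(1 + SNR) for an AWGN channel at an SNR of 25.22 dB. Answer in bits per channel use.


SNR_linear = 10^(25.22/10) = 332.6596; C = log2(1 + SNR_linear) = log2(1 + 332.6596) = 8.3822

8.3822 bits/channel use


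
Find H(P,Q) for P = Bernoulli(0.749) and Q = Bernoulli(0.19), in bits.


H(P,Q) = -p*log2(q) - (1-p)*log2(1-q). -0.749*log2(0.19) = 1.794551; -0.251*log2(0.81) = 0.076306. H(P,Q) = 1.794551 + 0.076306 = 1.8709

1.8709 bits


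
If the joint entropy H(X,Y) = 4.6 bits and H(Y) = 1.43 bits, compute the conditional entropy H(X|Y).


H(X|Y) = H(X,Y) - H(Y) = 4.6 - 1.43 = 3.17

3.17 bits


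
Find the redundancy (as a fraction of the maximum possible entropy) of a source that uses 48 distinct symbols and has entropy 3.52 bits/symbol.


H_max = log2(K) = log2(48) = 5.585 bits/symbol. Redundancy = 1 - H/H_max = 1 - 3.52/5.585 = 1 - 0.6303 = 0.3697

0.3697


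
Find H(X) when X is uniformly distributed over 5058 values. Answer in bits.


H = log2(n) = log2(5058) = 12.3044

12.3044 bits


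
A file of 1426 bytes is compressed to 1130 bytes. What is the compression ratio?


Ratio = original / compressed = 1426 / 1130 = 1.2619

1.2619


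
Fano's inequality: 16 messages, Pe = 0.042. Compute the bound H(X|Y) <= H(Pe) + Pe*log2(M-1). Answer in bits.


H(Pe) = -Pe*log2(Pe) - (1-Pe)*log2(1-Pe) = -0.042*log2(0.042) - 0.958*log2(0.958) = 0.192086 + 0.059303 = 0.2514. Pe*log2(M-1) = 0.042*log2(15) = 0.164089. Bound = H(Pe) + Pe*log2(M-1) = 0.192086 + 0.059303 + 0.164089 = 0.4155

0.4155 bits


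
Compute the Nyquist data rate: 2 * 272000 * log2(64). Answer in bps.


Rate = 2 * B * log2(M) = 2 * 272000 * 6.0 = 3264000.0

3264000.0 bps


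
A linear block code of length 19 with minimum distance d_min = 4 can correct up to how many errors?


Correction capability = floor((d-1)/2) = floor((4-1)/2) = 1

1 errors


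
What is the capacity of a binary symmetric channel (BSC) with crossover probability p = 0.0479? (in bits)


H(p) = -p*log2(p) - (1-p)*log2(1-p) = -0.0479*log2(0.0479) - 0.9521*log2(0.9521) = 0.209985 + 0.067423 = 0.2774. C = 1 - H(p) = 1 - 0.2774 = 0.7226

0.7226 bits


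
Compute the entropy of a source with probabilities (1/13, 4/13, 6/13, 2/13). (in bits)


H = -sum(p_i * log2(p_i)). Terms: -(1/13)*log2(1/13) = 0.284649; -(4/13)*log2(4/13) = 0.523212; -(6/13)*log2(6/13) = 0.514836; -(2/13)*log2(2/13) = 0.415452. H = 0.284649 + 0.523212 + 0.514836 + 0.415452 = 1.7381

1.7381 bits


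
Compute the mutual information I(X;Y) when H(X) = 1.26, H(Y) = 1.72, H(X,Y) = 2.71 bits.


I(X;Y) = H(X) + H(Y) - H(X,Y) = 1.26 + 1.72 - 2.71 = 0.27

0.27 bits


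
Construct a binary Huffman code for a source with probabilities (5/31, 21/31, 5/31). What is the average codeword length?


Huffman construction (repeatedly merge the two least-probable nodes; each merge adds 1 bit to every symbol beneath it): 5/31 + 5/31 = 10/31; 10/31 + 21/31 = 1. Resulting codeword lengths (in the order the probabilities were given): (2, 1, 2). L_avg = sum(p_i * l_i) = 5/31*2 + 21/31*1 + 5/31*2 = 41/31 = 1.3226

1.3226 bits


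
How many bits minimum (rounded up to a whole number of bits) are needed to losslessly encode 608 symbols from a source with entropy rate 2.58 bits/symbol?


Minimum bits >= n * H = 608 * 2.58 = 1568.64, rounded up to a whole number of bits = 1569

1569 bits


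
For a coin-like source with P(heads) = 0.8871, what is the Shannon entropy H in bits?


H = -p*log2(p) - (1-p)*log2(1-p). -0.8871*log2(0.8871) = 0.153319; -0.1129*log2(0.1129) = 0.355283. H = 0.153319 + 0.355283 = 0.5086

0.5086 bits


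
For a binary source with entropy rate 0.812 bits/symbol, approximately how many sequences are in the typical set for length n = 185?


log2|A_typical| = nH = 185 * 0.812 = 150.22, so |A_typical| ~ 2^150.22 = 1.662e+45

1.662e+45


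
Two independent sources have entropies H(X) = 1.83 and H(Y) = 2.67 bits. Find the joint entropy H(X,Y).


For independent variables, H(X,Y) = H(X) + H(Y) = 1.83 + 2.67 = 4.5

4.5 bits


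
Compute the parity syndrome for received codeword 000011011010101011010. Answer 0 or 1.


Syndrome = XOR of all bits = 0 XOR 0 XOR 0 XOR 0 XOR 1 XOR 1 XOR 0 XOR 1 XOR 1 XOR 0 XOR 1 XOR 0 XOR 1 XOR 0 XOR 1 XOR 0 XOR 1 XOR 1 XOR 0 XOR 1 XOR 0 = 0

0


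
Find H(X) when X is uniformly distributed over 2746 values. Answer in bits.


H = log2(n) = log2(2746) = 11.4231

11.4231 bits


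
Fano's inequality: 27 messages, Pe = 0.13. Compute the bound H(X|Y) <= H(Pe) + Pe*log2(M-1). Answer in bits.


H(Pe) = -Pe*log2(Pe) - (1-Pe)*log2(1-Pe) = -0.13*log2(0.13) - 0.87*log2(0.87) = 0.382644 + 0.174794 = 0.5574. Pe*log2(M-1) = 0.13*log2(26) = 0.611057. Bound = H(Pe) + Pe*log2(M-1) = 0.382644 + 0.174794 + 0.611057 = 1.1685

1.1685 bits


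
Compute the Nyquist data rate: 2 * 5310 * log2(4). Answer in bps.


Rate = 2 * B * log2(M) = 2 * 5310 * 2.0 = 21240.0

21240.0 bps


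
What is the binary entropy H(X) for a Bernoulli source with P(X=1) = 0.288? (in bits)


H = -p*log2(p) - (1-p)*log2(1-p). -0.288*log2(0.288) = 0.517207; -0.712*log2(0.712) = 0.348916. H = 0.517207 + 0.348916 = 0.8661

0.8661 bits


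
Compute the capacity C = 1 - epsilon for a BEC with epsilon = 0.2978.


C = 1 - epsilon = 1 - 0.2978 = 0.7022

0.7022 bits


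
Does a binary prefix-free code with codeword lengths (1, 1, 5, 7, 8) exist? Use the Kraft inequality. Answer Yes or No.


Kraft sum = sum(2^(-l_i)) = 1.043, need <= 1. Result: violated (a binary prefix-free code with these lengths cannot exist)

No


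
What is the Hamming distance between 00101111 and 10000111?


Count differing positions: ^ . ^ . ^ . . . = 3 differences

3


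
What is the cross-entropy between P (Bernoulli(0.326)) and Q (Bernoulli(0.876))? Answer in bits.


H(P,Q) = -p*log2(q) - (1-p)*log2(1-q). -0.326*log2(0.876) = 0.062265; -0.674*log2(0.124) = 2.029810. H(P,Q) = 0.062265 + 2.029810 = 2.0921

2.0921 bits


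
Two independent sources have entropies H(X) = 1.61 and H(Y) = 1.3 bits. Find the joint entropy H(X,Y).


For independent variables, H(X,Y) = H(X) + H(Y) = 1.61 + 1.3 = 2.91

2.91 bits


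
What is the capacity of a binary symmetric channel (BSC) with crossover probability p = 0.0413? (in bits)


H(p) = -p*log2(p) - (1-p)*log2(1-p) = -0.0413*log2(0.0413) - 0.9587*log2(0.9587) = 0.189886 + 0.058336 = 0.2482. C = 1 - H(p) = 1 - 0.2482 = 0.7518

0.7518 bits


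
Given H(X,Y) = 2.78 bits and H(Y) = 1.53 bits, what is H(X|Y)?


H(X|Y) = H(X,Y) - H(Y) = 2.78 - 1.53 = 1.25

1.25 bits


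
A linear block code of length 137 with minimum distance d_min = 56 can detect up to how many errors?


Detection capability = d_min - 1 = 56 - 1 = 55

55 errors


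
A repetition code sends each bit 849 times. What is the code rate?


Rate = k/n = 1/849

1/849


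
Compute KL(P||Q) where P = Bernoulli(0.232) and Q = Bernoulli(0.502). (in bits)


KL = p*log2(p/q) + (1-p)*log2((1-p)/(1-q)) = 0.232*log2(0.232/0.502) + 0.768*log2(0.768/0.498) = 0.2216

0.2216 bits


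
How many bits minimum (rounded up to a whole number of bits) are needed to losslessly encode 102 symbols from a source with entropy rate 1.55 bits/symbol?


Minimum bits >= n * H = 102 * 1.55 = 158.1, rounded up to a whole number of bits = 159

159 bits


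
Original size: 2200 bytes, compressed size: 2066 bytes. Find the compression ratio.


Ratio = original / compressed = 2200 / 2066 = 1.0649

1.0649


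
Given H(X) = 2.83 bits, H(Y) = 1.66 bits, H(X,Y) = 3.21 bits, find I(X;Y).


I(X;Y) = H(X) + H(Y) - H(X,Y) = 2.83 + 1.66 - 3.21 = 1.28

1.28 bits


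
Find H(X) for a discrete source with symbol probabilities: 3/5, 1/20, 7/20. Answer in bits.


H = -sum(p_i * log2(p_i)). Terms: -(3/5)*log2(3/5) = 0.442179; -(1/20)*log2(1/20) = 0.216096; -(7/20)*log2(7/20) = 0.530101. H = 0.442179 + 0.216096 + 0.530101 = 1.1884

1.1884 bits


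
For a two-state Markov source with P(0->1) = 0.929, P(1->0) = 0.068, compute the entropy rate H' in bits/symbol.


Stationary distribution: pi_0 = p10/(p01+p10) = 0.0682, pi_1 = 0.9318. Entropy rate H' = pi_0*H(p01) + pi_1*H(p10) = 0.0682*0.3696 + 0.9318*0.3584 = 0.3592

0.3592 bits/symbol


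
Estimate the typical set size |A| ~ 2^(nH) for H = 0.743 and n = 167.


log2|A_typical| = nH = 167 * 0.743 = 124.081, so |A_typical| ~ 2^124.081 = 2.250e+37

2.250e+37


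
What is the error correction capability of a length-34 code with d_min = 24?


Correction capability = floor((d-1)/2) = floor((24-1)/2) = 11

11 errors


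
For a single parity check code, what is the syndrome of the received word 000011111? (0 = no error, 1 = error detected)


Syndrome = XOR of all bits = 0 XOR 0 XOR 0 XOR 0 XOR 1 XOR 1 XOR 1 XOR 1 XOR 1 = 1

1


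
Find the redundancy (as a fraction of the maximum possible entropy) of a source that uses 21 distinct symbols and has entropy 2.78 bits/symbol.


H_max = log2(K) = log2(21) = 4.3923 bits/symbol. Redundancy = 1 - H/H_max = 1 - 2.78/4.3923 = 1 - 0.6329 = 0.3671

0.3671


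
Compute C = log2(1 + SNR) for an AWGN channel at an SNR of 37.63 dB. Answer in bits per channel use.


SNR_linear = 10^(37.63/10) = 5794.287; C = log2(1 + SNR_linear) = log2(1 + 5794.287) = 12.5007

12.5007 bits/channel use


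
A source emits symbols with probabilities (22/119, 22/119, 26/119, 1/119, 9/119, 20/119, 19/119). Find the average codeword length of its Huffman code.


Huffman construction (repeatedly merge the two least-probable nodes; each merge adds 1 bit to every symbol beneath it): 1/119 + 9/119 = 10/119; 10/119 + 19/119 = 29/119; 20/119 + 22/119 = 6/17; 22/119 + 26/119 = 48/119; 29/119 + 6/17 = 71/119; 48/119 + 71/119 = 1. Resulting codeword lengths (in the order the probabilities were given): (3, 2, 2, 4, 4, 3, 3). L_avg = sum(p_i * l_i) = 22/119*3 + 22/119*2 + 26/119*2 + 1/119*4 + 9/119*4 + 20/119*3 + 19/119*3 = 319/119 = 2.6807

2.6807 bits


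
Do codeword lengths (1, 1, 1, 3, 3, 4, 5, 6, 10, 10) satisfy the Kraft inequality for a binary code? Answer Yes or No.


Kraft sum = sum(2^(-l_i)) = 1.8613, need <= 1. Result: violated (a binary prefix-free code with these lengths cannot exist)

No


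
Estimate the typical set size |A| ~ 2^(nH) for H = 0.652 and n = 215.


log2|A_typical| = nH = 215 * 0.652 = 140.18, so |A_typical| ~ 2^140.18 = 1.579e+42

1.579e+42


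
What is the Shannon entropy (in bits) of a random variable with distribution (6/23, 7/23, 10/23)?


H = -sum(p_i * log2(p_i)). Terms: -(6/23)*log2(6/23) = 0.505722; -(7/23)*log2(7/23) = 0.522324; -(10/23)*log2(10/23) = 0.522450. H = 0.505722 + 0.522324 + 0.522450 = 1.5505

1.5505 bits


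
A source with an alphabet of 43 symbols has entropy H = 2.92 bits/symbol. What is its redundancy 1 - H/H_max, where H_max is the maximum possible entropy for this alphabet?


H_max = log2(K) = log2(43) = 5.4263 bits/symbol. Redundancy = 1 - H/H_max = 1 - 2.92/5.4263 = 1 - 0.5381 = 0.4619

0.4619


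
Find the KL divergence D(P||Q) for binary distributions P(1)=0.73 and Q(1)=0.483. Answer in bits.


KL = p*log2(p/q) + (1-p)*log2((1-p)/(1-q)) = 0.73*log2(0.73/0.483) + 0.27*log2(0.27/0.517) = 0.1819

0.1819 bits


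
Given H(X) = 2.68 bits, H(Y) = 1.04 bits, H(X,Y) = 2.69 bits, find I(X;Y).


I(X;Y) = H(X) + H(Y) - H(X,Y) = 2.68 + 1.04 - 2.69 = 1.03

1.03 bits


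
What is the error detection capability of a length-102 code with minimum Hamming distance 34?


Detection capability = d_min - 1 = 34 - 1 = 33

33 errors


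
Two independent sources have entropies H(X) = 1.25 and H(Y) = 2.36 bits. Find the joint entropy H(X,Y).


For independent variables, H(X,Y) = H(X) + H(Y) = 1.25 + 2.36 = 3.61

3.61 bits


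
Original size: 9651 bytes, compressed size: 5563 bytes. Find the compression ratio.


Ratio = original / compressed = 9651 / 5563 = 1.7349

1.7349


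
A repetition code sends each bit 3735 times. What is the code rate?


Rate = k/n = 1/3735

1/3735


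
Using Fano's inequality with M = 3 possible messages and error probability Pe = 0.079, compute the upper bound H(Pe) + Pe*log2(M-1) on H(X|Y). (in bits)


H(Pe) = -Pe*log2(Pe) - (1-Pe)*log2(1-Pe) = -0.079*log2(0.079) - 0.921*log2(0.921) = 0.289298 + 0.109348 = 0.3986. Pe*log2(M-1) = 0.079*log2(2) = 0.079000. Bound = H(Pe) + Pe*log2(M-1) = 0.289298 + 0.109348 + 0.079000 = 0.4776

0.4776 bits


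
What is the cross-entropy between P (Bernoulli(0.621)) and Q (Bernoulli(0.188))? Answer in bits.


H(P,Q) = -p*log2(q) - (1-p)*log2(1-q). -0.621*log2(0.188) = 1.497352; -0.379*log2(0.812) = 0.113870. H(P,Q) = 1.497352 + 0.113870 = 1.6112

1.6112 bits
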